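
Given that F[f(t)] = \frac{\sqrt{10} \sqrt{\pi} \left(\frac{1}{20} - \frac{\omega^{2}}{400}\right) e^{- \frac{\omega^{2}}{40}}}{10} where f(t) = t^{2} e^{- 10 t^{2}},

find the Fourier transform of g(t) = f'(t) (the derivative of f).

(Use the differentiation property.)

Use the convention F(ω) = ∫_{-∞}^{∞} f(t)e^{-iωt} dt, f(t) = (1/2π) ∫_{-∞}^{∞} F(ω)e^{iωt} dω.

F[g](ω) = \frac{\sqrt{10} i \sqrt{\pi} \omega \left(20 - \omega^{2}\right) e^{- \frac{\omega^{2}}{40}}}{4000}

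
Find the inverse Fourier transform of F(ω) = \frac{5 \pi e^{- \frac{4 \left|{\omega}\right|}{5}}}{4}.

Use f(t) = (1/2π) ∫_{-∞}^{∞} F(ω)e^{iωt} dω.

f(t) = \frac{1}{t^{2} + \frac{16}{25}}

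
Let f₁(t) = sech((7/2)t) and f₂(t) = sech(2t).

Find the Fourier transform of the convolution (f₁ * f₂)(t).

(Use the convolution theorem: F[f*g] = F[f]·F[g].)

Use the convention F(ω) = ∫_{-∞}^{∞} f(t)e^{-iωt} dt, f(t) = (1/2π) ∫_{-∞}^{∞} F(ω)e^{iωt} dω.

F[f₁*f₂](ω) = \frac{\pi^{2}}{7 \cosh{\left(\frac{\pi \omega}{7} \right)} \cosh{\left(\frac{\pi \omega}{4} \right)}}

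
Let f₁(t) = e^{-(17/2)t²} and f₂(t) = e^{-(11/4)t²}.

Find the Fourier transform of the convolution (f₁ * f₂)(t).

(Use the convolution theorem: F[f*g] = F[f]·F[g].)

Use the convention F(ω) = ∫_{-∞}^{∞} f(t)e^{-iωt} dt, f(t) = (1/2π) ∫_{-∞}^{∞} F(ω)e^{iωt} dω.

F[f₁*f₂](ω) = \frac{2 \sqrt{374} \pi e^{- \frac{45 \omega^{2}}{374}}}{187}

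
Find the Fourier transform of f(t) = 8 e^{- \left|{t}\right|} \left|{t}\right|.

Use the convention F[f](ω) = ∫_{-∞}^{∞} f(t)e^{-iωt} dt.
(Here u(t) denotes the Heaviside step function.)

F(ω) = \frac{16 \left(1 - \omega^{2}\right)}{\left(\omega^{2} + 1\right)^{2}}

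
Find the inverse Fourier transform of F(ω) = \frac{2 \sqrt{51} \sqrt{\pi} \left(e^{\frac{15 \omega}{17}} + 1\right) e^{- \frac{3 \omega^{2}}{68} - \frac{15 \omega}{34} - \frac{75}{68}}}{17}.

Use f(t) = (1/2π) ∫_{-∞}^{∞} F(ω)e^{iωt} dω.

f(t) = 4 e^{- \frac{17 t^{2}}{3}} \cos{\left(5 t \right)}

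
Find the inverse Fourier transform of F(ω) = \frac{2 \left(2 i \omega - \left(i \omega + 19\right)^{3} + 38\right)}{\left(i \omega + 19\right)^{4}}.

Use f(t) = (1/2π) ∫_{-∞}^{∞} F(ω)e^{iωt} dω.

f(t) = 2 \left(t^{2} - 1\right) e^{- 19 t} u\left(t\right)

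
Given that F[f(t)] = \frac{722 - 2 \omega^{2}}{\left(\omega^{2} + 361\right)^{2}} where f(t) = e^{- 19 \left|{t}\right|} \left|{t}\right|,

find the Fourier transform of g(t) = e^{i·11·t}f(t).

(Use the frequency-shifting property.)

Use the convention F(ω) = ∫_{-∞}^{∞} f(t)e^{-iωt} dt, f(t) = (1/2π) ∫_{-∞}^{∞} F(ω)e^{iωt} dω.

F[g](ω) = \frac{2 \left(361 - \left(\omega - 11\right)^{2}\right)}{\left(\left(\omega - 11\right)^{2} + 361\right)^{2}}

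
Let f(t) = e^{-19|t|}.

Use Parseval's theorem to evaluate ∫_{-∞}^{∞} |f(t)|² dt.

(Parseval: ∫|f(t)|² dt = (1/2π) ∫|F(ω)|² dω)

∫|f(t)|² dt = \frac{1}{19}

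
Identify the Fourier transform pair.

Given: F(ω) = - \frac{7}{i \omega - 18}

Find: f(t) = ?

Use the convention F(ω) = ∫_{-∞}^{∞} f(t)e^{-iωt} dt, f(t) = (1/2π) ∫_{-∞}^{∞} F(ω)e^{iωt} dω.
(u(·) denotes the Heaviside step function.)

f(t) = 7 e^{18 t} u\left(- t\right)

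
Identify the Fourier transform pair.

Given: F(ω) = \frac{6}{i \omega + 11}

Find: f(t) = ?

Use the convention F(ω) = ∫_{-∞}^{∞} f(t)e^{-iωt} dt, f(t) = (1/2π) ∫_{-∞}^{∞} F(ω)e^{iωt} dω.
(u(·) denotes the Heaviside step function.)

f(t) = 6 e^{- 11 t} u\left(t\right)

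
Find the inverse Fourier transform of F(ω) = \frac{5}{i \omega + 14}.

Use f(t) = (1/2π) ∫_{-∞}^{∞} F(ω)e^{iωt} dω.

f(t) = 5 e^{- 14 t} u\left(t\right)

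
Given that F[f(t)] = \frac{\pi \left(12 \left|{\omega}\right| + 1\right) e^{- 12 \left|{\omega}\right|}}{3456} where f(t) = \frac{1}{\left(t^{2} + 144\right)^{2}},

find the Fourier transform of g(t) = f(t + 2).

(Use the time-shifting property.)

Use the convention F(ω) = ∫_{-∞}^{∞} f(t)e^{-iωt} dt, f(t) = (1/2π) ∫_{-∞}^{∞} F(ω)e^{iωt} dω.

F[g](ω) = \frac{\pi \left(12 \left|{\omega}\right| + 1\right) e^{2 i \omega - 12 \left|{\omega}\right|}}{3456}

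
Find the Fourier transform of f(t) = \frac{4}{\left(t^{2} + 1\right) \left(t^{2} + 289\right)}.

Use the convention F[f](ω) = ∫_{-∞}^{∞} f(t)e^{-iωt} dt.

F(ω) = \frac{\pi e^{- \left|{\omega}\right|}}{72} - \frac{\pi e^{- 17 \left|{\omega}\right|}}{1224}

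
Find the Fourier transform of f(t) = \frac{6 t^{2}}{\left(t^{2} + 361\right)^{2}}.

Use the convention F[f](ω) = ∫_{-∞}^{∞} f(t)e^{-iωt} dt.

F(ω) = \frac{3 \pi \left(1 - 19 \left|{\omega}\right|\right) e^{- 19 \left|{\omega}\right|}}{19}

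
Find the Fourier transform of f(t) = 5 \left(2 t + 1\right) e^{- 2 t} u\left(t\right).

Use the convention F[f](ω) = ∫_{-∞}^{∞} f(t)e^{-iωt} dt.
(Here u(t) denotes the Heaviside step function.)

F(ω) = \frac{5 \left(- i \omega - 4\right)}{\omega^{2} - 4 i \omega - 4}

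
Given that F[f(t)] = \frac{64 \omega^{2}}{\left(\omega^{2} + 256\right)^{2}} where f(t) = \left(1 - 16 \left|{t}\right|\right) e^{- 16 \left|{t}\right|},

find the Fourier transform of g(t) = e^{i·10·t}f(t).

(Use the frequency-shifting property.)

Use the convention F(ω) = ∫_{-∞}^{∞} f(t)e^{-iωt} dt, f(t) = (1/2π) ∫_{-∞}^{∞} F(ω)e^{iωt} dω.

F[g](ω) = \frac{64 \left(\omega - 10\right)^{2}}{\left(\left(\omega - 10\right)^{2} + 256\right)^{2}}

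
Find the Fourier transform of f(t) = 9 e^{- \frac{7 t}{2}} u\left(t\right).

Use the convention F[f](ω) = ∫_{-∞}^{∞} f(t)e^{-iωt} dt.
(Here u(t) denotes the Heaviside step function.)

F(ω) = \frac{18}{2 i \omega + 7}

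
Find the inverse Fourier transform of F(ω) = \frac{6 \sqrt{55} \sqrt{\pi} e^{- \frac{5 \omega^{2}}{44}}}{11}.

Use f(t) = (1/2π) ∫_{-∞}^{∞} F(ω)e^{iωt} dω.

f(t) = 6 e^{- \frac{11 t^{2}}{5}}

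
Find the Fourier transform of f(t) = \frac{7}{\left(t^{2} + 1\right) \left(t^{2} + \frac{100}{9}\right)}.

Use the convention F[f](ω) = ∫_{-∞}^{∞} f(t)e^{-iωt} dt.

F(ω) = \frac{9 \pi e^{- \left|{\omega}\right|}}{13} - \frac{27 \pi e^{- \frac{10 \left|{\omega}\right|}{3}}}{130}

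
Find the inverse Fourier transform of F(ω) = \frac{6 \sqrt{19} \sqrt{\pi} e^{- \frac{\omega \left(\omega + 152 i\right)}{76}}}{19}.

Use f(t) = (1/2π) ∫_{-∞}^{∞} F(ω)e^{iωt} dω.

f(t) = 6 e^{- 19 \left(t - 2\right)^{2}}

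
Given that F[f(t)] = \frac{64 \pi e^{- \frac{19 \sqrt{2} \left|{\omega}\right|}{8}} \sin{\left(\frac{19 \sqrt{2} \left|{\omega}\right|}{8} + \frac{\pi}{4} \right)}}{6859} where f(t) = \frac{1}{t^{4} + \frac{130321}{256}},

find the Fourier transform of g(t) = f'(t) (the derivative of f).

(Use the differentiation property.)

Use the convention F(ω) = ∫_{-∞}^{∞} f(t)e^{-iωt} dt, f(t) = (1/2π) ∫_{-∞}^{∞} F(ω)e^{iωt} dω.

F[g](ω) = \frac{64 i \pi \omega e^{- \frac{19 \sqrt{2} \left|{\omega}\right|}{8}} \sin{\left(\frac{19 \sqrt{2} \left|{\omega}\right|}{8} + \frac{\pi}{4} \right)}}{6859}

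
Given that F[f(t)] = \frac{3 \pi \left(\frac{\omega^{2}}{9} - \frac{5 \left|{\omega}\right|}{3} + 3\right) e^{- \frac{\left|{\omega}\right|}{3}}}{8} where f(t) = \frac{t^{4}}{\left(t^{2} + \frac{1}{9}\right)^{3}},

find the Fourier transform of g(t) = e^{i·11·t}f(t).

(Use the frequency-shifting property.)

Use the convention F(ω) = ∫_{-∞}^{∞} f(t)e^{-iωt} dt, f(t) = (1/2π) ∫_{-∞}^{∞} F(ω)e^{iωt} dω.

F[g](ω) = \frac{\pi \left(\left(\omega - 11\right)^{2} - 15 \left|{\omega - 11}\right| + 27\right) e^{- \frac{\left|{\omega - 11}\right|}{3}}}{24}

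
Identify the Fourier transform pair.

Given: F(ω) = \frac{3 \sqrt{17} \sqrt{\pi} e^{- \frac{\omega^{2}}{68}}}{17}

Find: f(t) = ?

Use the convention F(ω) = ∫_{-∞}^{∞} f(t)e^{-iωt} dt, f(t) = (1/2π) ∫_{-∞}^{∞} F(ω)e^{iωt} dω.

f(t) = 3 e^{- 17 t^{2}}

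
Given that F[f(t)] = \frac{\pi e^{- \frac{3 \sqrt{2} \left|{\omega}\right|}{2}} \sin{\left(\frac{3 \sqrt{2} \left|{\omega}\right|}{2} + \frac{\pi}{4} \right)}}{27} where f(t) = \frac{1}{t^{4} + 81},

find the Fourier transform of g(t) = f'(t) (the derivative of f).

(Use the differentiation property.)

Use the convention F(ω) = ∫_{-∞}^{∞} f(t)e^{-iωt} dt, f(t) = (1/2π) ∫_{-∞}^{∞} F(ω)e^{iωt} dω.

F[g](ω) = \frac{i \pi \omega e^{- \frac{3 \sqrt{2} \left|{\omega}\right|}{2}} \sin{\left(\frac{3 \sqrt{2} \left|{\omega}\right|}{2} + \frac{\pi}{4} \right)}}{27}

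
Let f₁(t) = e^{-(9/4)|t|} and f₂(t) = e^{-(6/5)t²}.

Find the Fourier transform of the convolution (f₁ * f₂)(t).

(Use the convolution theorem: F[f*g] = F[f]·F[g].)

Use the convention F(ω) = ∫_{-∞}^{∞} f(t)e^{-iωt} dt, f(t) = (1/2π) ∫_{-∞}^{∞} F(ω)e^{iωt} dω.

F[f₁*f₂](ω) = \frac{12 \sqrt{30} \sqrt{\pi} e^{- \frac{5 \omega^{2}}{24}}}{16 \omega^{2} + 81}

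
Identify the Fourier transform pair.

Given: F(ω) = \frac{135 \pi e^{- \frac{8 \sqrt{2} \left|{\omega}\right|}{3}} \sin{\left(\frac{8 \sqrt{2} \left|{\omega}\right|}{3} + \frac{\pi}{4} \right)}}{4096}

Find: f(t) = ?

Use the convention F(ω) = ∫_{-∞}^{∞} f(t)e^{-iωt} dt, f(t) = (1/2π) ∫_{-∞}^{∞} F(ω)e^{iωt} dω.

f(t) = \frac{5}{t^{4} + \frac{65536}{81}}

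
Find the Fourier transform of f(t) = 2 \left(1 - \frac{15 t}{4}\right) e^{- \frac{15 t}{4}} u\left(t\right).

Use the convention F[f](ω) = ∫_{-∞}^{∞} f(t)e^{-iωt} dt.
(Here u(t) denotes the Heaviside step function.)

F(ω) = \frac{32 i \omega}{- 16 \omega^{2} + 120 i \omega + 225}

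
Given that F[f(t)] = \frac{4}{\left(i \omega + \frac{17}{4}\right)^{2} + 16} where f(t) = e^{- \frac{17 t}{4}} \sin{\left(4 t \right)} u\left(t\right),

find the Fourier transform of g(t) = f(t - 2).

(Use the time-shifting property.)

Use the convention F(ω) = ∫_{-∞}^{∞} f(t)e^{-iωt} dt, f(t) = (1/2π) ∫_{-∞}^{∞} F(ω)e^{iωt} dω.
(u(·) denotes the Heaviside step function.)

F[g](ω) = \frac{64 e^{- 2 i \omega}}{\left(4 i \omega + 17\right)^{2} + 256}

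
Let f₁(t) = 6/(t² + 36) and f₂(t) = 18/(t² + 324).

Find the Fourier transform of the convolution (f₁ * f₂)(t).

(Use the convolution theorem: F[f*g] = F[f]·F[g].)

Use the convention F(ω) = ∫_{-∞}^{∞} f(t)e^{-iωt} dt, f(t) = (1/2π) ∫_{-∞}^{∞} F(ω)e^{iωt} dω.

F[f₁*f₂](ω) = \pi^{2} e^{- 24 \left|{\omega}\right|}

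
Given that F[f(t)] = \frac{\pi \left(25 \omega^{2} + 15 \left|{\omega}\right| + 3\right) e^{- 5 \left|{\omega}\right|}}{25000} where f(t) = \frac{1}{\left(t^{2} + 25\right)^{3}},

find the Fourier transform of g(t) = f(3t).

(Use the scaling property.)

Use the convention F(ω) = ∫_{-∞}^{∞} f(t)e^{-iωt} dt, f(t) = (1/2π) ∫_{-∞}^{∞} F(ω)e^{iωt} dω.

F[g](ω) = \frac{\pi \left(25 \omega^{2} + 45 \left|{\omega}\right| + 27\right) e^{- \frac{5 \left|{\omega}\right|}{3}}}{675000}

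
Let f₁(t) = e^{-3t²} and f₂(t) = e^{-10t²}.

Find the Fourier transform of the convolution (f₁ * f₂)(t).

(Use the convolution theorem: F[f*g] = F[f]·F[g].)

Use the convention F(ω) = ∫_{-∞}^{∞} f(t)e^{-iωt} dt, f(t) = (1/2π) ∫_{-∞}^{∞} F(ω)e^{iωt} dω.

F[f₁*f₂](ω) = \frac{\sqrt{30} \pi e^{- \frac{13 \omega^{2}}{120}}}{30}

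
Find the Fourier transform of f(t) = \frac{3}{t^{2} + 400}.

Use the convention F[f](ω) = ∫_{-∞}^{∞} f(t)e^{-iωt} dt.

F(ω) = \frac{3 \pi e^{- 20 \left|{\omega}\right|}}{20}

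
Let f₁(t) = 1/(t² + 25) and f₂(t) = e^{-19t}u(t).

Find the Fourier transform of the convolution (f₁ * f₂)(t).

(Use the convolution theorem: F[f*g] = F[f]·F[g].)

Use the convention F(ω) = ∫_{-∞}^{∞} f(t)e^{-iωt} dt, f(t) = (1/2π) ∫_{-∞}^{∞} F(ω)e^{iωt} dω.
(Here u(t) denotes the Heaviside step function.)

F[f₁*f₂](ω) = \frac{\pi e^{- 5 \left|{\omega}\right|}}{5 \left(i \omega + 19\right)}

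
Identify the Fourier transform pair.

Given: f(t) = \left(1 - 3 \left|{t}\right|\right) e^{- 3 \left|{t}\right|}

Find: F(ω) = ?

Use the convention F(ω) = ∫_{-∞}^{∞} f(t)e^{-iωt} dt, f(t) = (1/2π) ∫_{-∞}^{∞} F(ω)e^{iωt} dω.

F(ω) = \frac{12 \omega^{2}}{\left(\omega^{2} + 9\right)^{2}}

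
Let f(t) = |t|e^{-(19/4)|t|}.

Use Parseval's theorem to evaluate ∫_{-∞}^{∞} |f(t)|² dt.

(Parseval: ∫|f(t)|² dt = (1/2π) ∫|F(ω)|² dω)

∫|f(t)|² dt = \frac{32}{6859}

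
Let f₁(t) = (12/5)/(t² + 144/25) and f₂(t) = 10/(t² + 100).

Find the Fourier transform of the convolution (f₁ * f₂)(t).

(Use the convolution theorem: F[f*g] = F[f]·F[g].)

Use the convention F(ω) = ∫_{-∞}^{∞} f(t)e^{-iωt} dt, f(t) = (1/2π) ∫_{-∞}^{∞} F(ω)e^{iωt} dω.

F[f₁*f₂](ω) = \pi^{2} e^{- \frac{62 \left|{\omega}\right|}{5}}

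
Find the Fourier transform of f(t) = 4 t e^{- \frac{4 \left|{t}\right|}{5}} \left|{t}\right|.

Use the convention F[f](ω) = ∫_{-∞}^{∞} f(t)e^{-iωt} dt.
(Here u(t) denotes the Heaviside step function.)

F(ω) = \frac{10000 i \omega \left(25 \omega^{2} - 48\right)}{\left(25 \omega^{2} + 16\right)^{3}}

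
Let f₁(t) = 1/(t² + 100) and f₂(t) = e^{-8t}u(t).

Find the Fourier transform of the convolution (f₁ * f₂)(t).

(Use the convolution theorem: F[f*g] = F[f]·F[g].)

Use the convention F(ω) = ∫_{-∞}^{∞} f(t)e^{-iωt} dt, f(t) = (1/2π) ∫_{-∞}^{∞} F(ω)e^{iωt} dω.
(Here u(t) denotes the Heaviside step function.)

F[f₁*f₂](ω) = \frac{\pi e^{- 10 \left|{\omega}\right|}}{10 \left(i \omega + 8\right)}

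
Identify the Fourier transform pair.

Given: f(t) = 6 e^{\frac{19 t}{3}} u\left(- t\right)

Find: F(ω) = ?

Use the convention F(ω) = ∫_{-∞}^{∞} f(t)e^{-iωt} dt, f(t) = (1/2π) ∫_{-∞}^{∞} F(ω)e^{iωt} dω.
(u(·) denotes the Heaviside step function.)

F(ω) = - \frac{18}{3 i \omega - 19}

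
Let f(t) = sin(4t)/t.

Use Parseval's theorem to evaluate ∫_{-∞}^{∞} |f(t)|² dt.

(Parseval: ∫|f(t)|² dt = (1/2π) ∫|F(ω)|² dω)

∫|f(t)|² dt = 4 \pi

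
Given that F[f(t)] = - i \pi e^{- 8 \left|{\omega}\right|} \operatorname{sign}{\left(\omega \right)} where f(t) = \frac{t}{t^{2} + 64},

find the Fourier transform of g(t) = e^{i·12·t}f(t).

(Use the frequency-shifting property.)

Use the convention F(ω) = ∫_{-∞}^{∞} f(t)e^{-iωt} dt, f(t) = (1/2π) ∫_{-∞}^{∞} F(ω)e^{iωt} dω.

F[g](ω) = - i \pi e^{- 8 \left|{\omega - 12}\right|} \operatorname{sign}{\left(\omega - 12 \right)}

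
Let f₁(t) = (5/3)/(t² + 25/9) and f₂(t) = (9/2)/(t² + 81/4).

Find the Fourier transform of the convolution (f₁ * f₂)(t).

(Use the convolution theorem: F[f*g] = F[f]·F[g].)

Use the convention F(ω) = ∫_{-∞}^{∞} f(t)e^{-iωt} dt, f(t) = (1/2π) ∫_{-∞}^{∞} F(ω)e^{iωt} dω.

F[f₁*f₂](ω) = \pi^{2} e^{- \frac{37 \left|{\omega}\right|}{6}}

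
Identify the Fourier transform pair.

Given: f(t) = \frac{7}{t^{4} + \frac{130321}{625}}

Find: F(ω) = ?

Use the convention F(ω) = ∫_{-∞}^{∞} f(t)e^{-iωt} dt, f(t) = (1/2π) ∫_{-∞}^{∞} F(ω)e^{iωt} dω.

F(ω) = \frac{875 \pi e^{- \frac{19 \sqrt{2} \left|{\omega}\right|}{10}} \sin{\left(\frac{19 \sqrt{2} \left|{\omega}\right|}{10} + \frac{\pi}{4} \right)}}{6859}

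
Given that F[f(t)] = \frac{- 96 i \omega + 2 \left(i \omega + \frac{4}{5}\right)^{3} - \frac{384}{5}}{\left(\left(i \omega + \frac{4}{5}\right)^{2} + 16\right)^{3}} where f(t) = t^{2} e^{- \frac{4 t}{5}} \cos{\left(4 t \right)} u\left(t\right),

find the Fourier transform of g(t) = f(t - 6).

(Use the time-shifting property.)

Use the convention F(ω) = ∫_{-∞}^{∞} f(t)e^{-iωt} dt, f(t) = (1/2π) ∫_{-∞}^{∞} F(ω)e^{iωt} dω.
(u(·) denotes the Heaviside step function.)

F[g](ω) = \frac{250 \left(- 6000 i \omega + \left(5 i \omega + 4\right)^{3} - 4800\right) e^{- 6 i \omega}}{\left(\left(5 i \omega + 4\right)^{2} + 400\right)^{3}}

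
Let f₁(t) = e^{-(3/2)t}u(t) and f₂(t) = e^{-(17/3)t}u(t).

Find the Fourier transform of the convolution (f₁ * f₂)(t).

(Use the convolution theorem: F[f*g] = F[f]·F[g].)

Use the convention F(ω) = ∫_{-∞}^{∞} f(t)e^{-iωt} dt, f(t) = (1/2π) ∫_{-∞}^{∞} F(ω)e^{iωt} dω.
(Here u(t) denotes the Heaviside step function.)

F[f₁*f₂](ω) = \frac{6}{- 6 \omega^{2} + 43 i \omega + 51}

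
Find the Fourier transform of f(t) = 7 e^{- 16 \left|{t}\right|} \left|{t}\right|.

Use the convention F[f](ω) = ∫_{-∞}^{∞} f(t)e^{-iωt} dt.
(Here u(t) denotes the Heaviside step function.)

F(ω) = \frac{14 \left(256 - \omega^{2}\right)}{\left(\omega^{2} + 256\right)^{2}}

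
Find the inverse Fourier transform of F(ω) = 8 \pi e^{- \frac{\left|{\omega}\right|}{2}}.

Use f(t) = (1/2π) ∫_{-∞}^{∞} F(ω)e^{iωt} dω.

f(t) = \frac{4}{t^{2} + \frac{1}{4}}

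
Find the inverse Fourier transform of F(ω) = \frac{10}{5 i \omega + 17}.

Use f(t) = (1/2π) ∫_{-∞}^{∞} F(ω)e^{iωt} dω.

f(t) = 2 e^{- \frac{17 t}{5}} u\left(t\right)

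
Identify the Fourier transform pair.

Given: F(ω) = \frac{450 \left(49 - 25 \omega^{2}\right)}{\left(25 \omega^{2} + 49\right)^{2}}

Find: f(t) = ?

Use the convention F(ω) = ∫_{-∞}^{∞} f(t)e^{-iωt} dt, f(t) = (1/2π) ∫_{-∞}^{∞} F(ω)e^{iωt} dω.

f(t) = 9 e^{- \frac{7 \left|{t}\right|}{5}} \left|{t}\right|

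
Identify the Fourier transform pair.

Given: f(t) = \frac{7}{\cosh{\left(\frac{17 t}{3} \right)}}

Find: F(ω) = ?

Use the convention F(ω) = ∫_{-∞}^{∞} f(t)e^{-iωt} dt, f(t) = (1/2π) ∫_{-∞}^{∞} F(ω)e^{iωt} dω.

F(ω) = \frac{21 \pi}{17 \cosh{\left(\frac{3 \pi \omega}{34} \right)}}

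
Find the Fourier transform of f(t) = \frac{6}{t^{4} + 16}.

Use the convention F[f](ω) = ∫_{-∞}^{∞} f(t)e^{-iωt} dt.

F(ω) = \frac{3 \pi e^{- \sqrt{2} \left|{\omega}\right|} \sin{\left(\sqrt{2} \left|{\omega}\right| + \frac{\pi}{4} \right)}}{4}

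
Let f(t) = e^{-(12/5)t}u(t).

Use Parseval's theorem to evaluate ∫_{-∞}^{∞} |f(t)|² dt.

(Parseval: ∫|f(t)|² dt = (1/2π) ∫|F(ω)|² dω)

∫|f(t)|² dt = \frac{5}{24}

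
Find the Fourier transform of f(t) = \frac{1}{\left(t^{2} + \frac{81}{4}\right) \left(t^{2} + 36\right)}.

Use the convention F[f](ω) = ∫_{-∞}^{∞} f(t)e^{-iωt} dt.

F(ω) = - \frac{2 \pi e^{- 6 \left|{\omega}\right|}}{189} + \frac{8 \pi e^{- \frac{9 \left|{\omega}\right|}{2}}}{567}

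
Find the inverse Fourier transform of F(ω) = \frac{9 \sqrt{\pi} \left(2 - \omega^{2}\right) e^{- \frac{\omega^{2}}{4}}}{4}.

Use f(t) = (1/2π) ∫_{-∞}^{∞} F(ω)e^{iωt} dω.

f(t) = 9 t^{2} e^{- t^{2}}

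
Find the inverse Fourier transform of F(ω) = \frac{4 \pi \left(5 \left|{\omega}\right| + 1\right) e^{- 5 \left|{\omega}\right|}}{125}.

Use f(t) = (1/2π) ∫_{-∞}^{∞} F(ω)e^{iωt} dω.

f(t) = \frac{8}{\left(t^{2} + 25\right)^{2}}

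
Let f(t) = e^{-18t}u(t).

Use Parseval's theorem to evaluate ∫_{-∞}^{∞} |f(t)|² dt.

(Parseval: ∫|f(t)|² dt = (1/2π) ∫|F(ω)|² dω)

∫|f(t)|² dt = \frac{1}{36}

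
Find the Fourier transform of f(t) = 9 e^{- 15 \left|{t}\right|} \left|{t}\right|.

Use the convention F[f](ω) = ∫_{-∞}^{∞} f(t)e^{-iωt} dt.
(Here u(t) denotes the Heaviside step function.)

F(ω) = \frac{18 \left(225 - \omega^{2}\right)}{\left(\omega^{2} + 225\right)^{2}}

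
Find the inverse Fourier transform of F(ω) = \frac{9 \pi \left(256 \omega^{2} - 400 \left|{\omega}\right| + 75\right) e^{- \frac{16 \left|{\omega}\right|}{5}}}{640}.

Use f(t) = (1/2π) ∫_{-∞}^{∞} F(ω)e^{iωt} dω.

f(t) = \frac{9 t^{4}}{\left(t^{2} + \frac{256}{25}\right)^{3}}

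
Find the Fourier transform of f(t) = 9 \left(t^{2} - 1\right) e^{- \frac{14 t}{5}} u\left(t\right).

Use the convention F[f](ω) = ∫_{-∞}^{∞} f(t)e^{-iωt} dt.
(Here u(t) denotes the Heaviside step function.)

F(ω) = \frac{45 \left(250 i \omega - \left(5 i \omega + 14\right)^{3} + 700\right)}{\left(5 i \omega + 14\right)^{4}}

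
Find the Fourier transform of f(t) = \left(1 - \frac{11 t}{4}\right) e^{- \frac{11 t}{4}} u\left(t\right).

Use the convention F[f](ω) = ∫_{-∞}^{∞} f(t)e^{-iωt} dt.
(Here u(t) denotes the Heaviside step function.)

F(ω) = \frac{16 i \omega}{- 16 \omega^{2} + 88 i \omega + 121}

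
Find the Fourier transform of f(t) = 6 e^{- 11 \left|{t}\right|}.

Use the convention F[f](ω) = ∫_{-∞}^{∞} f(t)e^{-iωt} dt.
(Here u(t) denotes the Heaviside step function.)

F(ω) = \frac{132}{\omega^{2} + 121}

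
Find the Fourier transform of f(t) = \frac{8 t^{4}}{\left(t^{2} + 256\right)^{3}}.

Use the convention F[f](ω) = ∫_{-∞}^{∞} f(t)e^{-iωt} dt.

F(ω) = \frac{\pi \left(256 \omega^{2} - 80 \left|{\omega}\right| + 3\right) e^{- 16 \left|{\omega}\right|}}{16}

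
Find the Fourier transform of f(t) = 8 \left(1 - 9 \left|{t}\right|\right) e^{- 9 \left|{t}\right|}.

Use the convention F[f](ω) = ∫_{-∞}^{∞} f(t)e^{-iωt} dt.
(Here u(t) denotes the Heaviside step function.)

F(ω) = \frac{288 \omega^{2}}{\left(\omega^{2} + 81\right)^{2}}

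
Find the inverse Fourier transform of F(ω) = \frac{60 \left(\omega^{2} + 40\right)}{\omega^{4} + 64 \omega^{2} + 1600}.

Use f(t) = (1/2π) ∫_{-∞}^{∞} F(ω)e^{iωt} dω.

f(t) = 5 e^{- 6 \left|{t}\right|} \cos{\left(2 \left|{t}\right| \right)}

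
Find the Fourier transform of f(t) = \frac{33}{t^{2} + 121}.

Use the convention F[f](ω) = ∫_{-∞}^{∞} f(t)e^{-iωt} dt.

F(ω) = 3 \pi e^{- 11 \left|{\omega}\right|}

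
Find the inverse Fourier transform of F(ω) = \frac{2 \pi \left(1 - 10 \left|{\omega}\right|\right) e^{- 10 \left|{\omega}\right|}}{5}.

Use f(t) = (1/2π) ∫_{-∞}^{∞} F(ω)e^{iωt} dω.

f(t) = \frac{8 t^{2}}{\left(t^{2} + 100\right)^{2}}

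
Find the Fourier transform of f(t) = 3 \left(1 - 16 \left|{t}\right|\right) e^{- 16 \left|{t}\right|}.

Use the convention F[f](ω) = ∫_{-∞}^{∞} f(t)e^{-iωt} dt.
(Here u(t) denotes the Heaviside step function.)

F(ω) = \frac{192 \omega^{2}}{\left(\omega^{2} + 256\right)^{2}}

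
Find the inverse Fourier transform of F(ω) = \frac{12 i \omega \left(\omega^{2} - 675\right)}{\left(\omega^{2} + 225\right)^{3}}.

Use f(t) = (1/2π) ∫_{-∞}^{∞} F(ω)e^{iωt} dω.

f(t) = 3 t e^{- 15 \left|{t}\right|} \left|{t}\right|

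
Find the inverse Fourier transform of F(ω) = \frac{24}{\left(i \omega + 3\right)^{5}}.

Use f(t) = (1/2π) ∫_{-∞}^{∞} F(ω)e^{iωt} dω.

f(t) = t^{4} e^{- 3 t} u\left(t\right)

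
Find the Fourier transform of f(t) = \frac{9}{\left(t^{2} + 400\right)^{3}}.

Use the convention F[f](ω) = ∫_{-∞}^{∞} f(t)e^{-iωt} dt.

F(ω) = \frac{9 \pi \left(400 \omega^{2} + 60 \left|{\omega}\right| + 3\right) e^{- 20 \left|{\omega}\right|}}{25600000}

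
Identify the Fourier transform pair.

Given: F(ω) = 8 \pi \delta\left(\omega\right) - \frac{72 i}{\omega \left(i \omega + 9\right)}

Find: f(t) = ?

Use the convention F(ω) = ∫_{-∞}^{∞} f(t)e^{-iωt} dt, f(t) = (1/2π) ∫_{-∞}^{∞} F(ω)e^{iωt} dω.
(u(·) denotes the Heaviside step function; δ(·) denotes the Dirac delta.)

f(t) = 8 \left(1 - e^{- 9 t}\right) u\left(t\right)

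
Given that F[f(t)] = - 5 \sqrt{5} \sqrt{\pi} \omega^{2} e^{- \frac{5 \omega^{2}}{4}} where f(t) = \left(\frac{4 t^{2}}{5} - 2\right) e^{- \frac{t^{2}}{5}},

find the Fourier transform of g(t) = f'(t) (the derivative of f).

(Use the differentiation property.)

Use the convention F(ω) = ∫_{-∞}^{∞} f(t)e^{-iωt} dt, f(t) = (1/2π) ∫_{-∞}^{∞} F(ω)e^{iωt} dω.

F[g](ω) = - 5 \sqrt{5} i \sqrt{\pi} \omega^{3} e^{- \frac{5 \omega^{2}}{4}}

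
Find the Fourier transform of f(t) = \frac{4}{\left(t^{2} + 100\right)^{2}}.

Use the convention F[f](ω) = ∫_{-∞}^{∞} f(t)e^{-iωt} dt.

F(ω) = \frac{\pi \left(10 \left|{\omega}\right| + 1\right) e^{- 10 \left|{\omega}\right|}}{500}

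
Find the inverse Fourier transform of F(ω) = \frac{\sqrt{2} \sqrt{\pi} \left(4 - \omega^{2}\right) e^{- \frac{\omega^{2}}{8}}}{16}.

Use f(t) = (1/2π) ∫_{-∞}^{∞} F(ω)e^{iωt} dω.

f(t) = 2 t^{2} e^{- 2 t^{2}}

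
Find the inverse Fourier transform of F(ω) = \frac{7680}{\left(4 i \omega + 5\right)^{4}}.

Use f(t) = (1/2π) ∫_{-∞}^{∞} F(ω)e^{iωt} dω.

f(t) = 5 t^{3} e^{- \frac{5 t}{4}} u\left(t\right)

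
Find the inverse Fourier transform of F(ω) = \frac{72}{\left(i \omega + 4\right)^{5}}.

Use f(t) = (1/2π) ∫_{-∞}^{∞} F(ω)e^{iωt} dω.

f(t) = 3 t^{4} e^{- 4 t} u\left(t\right)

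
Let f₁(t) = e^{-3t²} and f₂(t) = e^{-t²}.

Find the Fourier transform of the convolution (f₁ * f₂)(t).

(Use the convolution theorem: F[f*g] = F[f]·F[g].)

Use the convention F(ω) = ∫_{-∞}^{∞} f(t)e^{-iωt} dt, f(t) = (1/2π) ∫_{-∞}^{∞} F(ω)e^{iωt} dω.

F[f₁*f₂](ω) = \frac{\sqrt{3} \pi e^{- \frac{\omega^{2}}{3}}}{3}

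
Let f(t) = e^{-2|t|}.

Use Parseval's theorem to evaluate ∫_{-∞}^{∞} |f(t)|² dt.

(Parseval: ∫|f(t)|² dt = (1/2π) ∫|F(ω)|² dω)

∫|f(t)|² dt = \frac{1}{2}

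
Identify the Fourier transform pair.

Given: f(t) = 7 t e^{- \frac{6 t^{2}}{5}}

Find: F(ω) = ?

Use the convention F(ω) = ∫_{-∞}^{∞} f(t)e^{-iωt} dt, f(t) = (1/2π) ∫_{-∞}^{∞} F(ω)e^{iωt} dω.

F(ω) = - \frac{35 \sqrt{30} i \sqrt{\pi} \omega e^{- \frac{5 \omega^{2}}{24}}}{72}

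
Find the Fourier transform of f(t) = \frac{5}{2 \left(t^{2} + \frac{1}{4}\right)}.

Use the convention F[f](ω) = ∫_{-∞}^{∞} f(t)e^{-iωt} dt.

F(ω) = 5 \pi e^{- \frac{\left|{\omega}\right|}{2}}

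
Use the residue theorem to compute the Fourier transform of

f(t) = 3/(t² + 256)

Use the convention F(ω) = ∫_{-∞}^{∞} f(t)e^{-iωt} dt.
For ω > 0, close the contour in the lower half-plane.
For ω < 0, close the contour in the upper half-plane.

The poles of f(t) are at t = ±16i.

Let g(z) = f(z)e^{-iωz}; for large |z| the factor e^{-iωz} decays in the lower half-plane when ω > 0 and in the upper half-plane when ω < 0.

Case ω > 0 (lower half-plane, clockwise contour ⇒ F(ω) = -2πi·ΣRes):
  Res_{z = - 16 i} g(z) = \frac{3 i e^{- 16 \omega}}{32}
  F(ω) = -2πi·ΣRes = \frac{3 \pi e^{- 16 \omega}}{16}

Case ω < 0 (upper half-plane, counterclockwise contour ⇒ F(ω) = +2πi·ΣRes):
  Res_{z = 16 i} g(z) = - \frac{3 i e^{16 \omega}}{32}
  F(ω) = 2πi·ΣRes = \frac{3 \pi e^{16 \omega}}{16}

Both cases combine into a single formula in |ω|:

F(ω) = \frac{3 \pi e^{- 16 \left|{\omega}\right|}}{16}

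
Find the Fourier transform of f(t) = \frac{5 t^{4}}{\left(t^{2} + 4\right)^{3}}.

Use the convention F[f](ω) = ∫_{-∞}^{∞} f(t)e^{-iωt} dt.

F(ω) = \frac{5 \pi \left(4 \omega^{2} - 10 \left|{\omega}\right| + 3\right) e^{- 2 \left|{\omega}\right|}}{16}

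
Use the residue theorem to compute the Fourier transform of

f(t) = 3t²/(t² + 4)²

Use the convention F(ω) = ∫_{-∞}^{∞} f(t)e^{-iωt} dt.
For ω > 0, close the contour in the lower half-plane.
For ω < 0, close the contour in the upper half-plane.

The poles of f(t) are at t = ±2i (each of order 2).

Let g(z) = f(z)e^{-iωz}; for large |z| the factor e^{-iωz} decays in the lower half-plane when ω > 0 and in the upper half-plane when ω < 0.

Case ω > 0 (lower half-plane, clockwise contour ⇒ F(ω) = -2πi·ΣRes):
  Res_{z = - 2 i} g(z) = \frac{3 i \left(1 - 2 \omega\right) e^{- 2 \omega}}{8} (pole of order 2)
  F(ω) = -2πi·ΣRes = \frac{3 \pi \left(1 - 2 \omega\right) e^{- 2 \omega}}{4}

Case ω < 0 (upper half-plane, counterclockwise contour ⇒ F(ω) = +2πi·ΣRes):
  Res_{z = 2 i} g(z) = \frac{3 i \left(- 2 \omega - 1\right) e^{2 \omega}}{8} (pole of order 2)
  F(ω) = 2πi·ΣRes = \frac{3 \pi \left(2 \omega + 1\right) e^{2 \omega}}{4}

Both cases combine into a single formula in |ω|:

F(ω) = \frac{3 \pi \left(1 - 2 \left|{\omega}\right|\right) e^{- 2 \left|{\omega}\right|}}{4}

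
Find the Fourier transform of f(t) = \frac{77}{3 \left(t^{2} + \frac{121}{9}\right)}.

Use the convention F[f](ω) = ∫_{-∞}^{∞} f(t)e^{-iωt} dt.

F(ω) = 7 \pi e^{- \frac{11 \left|{\omega}\right|}{3}}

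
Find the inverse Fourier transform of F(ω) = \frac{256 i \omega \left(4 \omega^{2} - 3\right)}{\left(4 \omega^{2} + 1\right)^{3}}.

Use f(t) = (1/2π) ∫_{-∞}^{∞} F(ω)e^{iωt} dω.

f(t) = 4 t e^{- \frac{\left|{t}\right|}{2}} \left|{t}\right|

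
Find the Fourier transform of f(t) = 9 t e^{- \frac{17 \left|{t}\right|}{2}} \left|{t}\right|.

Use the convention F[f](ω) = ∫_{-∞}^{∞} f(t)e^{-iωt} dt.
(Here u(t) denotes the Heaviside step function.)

F(ω) = \frac{576 i \omega \left(4 \omega^{2} - 867\right)}{\left(4 \omega^{2} + 289\right)^{3}}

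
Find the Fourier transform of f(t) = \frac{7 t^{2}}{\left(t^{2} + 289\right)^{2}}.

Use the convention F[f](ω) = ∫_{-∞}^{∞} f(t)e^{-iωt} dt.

F(ω) = \frac{7 \pi \left(1 - 17 \left|{\omega}\right|\right) e^{- 17 \left|{\omega}\right|}}{34}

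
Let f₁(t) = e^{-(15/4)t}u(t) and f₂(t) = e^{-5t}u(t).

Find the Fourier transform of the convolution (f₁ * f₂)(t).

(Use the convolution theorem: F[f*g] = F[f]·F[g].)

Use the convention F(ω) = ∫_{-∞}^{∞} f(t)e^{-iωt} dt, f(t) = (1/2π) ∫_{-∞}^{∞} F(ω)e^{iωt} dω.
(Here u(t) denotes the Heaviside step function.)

F[f₁*f₂](ω) = \frac{4}{\left(i \omega + 5\right) \left(4 i \omega + 15\right)}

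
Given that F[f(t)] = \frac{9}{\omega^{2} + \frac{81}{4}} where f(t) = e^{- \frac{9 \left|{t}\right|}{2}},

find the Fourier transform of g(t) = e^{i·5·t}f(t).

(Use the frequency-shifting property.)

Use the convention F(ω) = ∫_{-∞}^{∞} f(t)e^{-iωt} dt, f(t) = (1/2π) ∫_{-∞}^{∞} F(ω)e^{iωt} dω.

F[g](ω) = \frac{36}{4 \left(\omega - 5\right)^{2} + 81}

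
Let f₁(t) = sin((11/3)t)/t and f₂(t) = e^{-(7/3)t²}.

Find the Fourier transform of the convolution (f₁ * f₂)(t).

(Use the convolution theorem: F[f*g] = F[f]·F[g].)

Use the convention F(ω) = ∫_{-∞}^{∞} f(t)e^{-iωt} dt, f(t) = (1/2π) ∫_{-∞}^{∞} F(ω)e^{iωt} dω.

F[f₁*f₂](ω) = \begin{cases} \frac{\sqrt{21} \pi^{\frac{3}{2}} e^{- \frac{3 \omega^{2}}{28}}}{7} & \text{for}\: \omega > - \frac{11}{3} \wedge \omega < \frac{11}{3} \\0 & \text{otherwise} \end{cases}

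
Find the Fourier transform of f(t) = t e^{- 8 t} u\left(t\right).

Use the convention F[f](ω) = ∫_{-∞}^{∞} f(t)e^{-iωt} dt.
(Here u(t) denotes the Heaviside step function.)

F(ω) = \frac{1}{\left(i \omega + 8\right)^{2}}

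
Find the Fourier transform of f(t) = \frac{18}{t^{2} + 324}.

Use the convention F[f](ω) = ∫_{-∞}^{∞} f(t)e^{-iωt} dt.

F(ω) = \pi e^{- 18 \left|{\omega}\right|}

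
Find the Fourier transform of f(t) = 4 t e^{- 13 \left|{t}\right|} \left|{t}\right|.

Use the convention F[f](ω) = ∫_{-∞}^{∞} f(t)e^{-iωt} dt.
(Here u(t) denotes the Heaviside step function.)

F(ω) = \frac{16 i \omega \left(\omega^{2} - 507\right)}{\left(\omega^{2} + 169\right)^{3}}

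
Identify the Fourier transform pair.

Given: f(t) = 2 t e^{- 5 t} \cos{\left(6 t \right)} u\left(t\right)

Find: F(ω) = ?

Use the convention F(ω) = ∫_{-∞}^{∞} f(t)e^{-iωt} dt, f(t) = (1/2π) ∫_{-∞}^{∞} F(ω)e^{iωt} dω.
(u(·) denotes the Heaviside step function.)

F(ω) = \frac{2 \left(\left(i \omega + 5\right)^{2} - 36\right)}{\left(\left(i \omega + 5\right)^{2} + 36\right)^{2}}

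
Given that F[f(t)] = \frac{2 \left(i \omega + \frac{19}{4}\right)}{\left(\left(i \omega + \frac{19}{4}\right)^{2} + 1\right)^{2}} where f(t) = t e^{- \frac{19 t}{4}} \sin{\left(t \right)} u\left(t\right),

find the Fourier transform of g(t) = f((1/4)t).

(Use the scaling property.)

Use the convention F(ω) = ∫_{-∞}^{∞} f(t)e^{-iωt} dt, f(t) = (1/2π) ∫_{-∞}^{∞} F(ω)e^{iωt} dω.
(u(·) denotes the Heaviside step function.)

F[g](ω) = \frac{512 \left(16 i \omega + 19\right)}{\left(\left(16 i \omega + 19\right)^{2} + 16\right)^{2}}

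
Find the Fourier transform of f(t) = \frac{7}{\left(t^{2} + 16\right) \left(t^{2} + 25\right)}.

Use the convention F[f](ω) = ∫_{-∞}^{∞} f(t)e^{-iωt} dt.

F(ω) = \frac{7 \pi \left(5 e^{\left|{\omega}\right|} - 4\right) e^{- 5 \left|{\omega}\right|}}{180}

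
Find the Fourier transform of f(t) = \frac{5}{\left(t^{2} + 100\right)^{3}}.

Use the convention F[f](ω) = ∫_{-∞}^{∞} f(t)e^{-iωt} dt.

F(ω) = \frac{\pi \left(100 \omega^{2} + 30 \left|{\omega}\right| + 3\right) e^{- 10 \left|{\omega}\right|}}{160000}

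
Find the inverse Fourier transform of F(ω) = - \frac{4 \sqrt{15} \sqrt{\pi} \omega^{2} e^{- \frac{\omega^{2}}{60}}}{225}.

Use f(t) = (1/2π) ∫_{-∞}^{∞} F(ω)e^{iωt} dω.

f(t) = 4 \left(60 t^{2} - 2\right) e^{- 15 t^{2}}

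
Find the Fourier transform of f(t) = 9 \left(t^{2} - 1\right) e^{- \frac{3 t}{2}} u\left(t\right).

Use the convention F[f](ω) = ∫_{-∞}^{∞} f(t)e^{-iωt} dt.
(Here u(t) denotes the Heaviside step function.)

F(ω) = \frac{18 \left(16 i \omega - \left(2 i \omega + 3\right)^{3} + 24\right)}{\left(2 i \omega + 3\right)^{4}}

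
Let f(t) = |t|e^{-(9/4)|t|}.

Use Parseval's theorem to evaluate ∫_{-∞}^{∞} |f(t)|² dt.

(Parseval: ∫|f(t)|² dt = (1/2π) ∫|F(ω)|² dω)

∫|f(t)|² dt = \frac{32}{729}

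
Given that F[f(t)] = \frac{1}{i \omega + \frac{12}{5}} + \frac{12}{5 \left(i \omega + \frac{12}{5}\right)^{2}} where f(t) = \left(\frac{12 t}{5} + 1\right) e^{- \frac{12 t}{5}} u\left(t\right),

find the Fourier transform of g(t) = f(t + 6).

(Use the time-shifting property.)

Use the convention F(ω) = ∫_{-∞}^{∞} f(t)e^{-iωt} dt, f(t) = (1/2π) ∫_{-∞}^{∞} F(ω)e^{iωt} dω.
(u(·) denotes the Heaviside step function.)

F[g](ω) = \frac{\left(- 25 i \omega - 120\right) e^{6 i \omega}}{25 \omega^{2} - 120 i \omega - 144}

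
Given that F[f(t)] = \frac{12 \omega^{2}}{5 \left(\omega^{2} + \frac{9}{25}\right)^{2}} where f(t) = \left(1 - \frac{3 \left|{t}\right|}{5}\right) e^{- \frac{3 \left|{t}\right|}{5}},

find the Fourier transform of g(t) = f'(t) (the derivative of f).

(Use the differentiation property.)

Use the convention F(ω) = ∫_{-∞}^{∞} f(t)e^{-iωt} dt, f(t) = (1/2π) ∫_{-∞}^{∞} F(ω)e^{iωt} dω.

F[g](ω) = \frac{1500 i \omega^{3}}{\left(25 \omega^{2} + 9\right)^{2}}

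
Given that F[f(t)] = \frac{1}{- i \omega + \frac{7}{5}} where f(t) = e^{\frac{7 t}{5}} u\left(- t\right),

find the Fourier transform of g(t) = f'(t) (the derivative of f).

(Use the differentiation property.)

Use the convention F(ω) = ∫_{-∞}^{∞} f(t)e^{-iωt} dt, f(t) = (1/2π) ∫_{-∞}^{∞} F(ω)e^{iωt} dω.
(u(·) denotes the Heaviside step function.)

F[g](ω) = - \frac{5 \omega}{5 \omega + 7 i}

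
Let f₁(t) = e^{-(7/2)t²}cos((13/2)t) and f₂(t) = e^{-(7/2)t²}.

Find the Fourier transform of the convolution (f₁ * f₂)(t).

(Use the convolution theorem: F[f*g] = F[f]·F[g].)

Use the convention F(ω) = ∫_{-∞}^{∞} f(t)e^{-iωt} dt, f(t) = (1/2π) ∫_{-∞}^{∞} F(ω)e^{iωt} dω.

F[f₁*f₂](ω) = \frac{\pi \left(e^{\frac{13 \omega}{7}} + 1\right) e^{- \frac{\omega^{2}}{7} - \frac{13 \omega}{14} - \frac{169}{56}}}{7}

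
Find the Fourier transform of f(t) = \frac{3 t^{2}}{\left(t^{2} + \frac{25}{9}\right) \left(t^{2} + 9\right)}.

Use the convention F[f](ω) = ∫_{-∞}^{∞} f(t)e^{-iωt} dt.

F(ω) = \frac{81 \pi e^{- 3 \left|{\omega}\right|}}{56} - \frac{45 \pi e^{- \frac{5 \left|{\omega}\right|}{3}}}{56}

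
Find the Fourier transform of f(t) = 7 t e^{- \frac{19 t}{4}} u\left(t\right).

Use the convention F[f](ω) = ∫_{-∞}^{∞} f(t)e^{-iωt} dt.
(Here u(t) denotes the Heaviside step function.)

F(ω) = \frac{112}{\left(4 i \omega + 19\right)^{2}}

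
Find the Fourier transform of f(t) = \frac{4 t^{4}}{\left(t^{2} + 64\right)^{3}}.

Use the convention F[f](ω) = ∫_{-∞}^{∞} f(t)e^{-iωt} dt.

F(ω) = \frac{\pi \left(64 \omega^{2} - 40 \left|{\omega}\right| + 3\right) e^{- 8 \left|{\omega}\right|}}{16}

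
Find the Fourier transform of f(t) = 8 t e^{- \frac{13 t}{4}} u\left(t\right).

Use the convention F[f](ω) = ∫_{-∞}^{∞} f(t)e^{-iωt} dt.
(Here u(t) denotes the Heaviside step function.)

F(ω) = \frac{128}{\left(4 i \omega + 13\right)^{2}}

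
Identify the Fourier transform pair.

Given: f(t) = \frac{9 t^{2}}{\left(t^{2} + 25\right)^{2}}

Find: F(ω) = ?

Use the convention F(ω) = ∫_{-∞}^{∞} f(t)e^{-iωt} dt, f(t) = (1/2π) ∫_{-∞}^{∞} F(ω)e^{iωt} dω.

F(ω) = \frac{9 \pi \left(1 - 5 \left|{\omega}\right|\right) e^{- 5 \left|{\omega}\right|}}{10}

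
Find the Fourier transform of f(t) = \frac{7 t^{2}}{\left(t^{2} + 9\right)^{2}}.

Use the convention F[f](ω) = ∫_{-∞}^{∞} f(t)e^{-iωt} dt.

F(ω) = \frac{7 \pi \left(1 - 3 \left|{\omega}\right|\right) e^{- 3 \left|{\omega}\right|}}{6}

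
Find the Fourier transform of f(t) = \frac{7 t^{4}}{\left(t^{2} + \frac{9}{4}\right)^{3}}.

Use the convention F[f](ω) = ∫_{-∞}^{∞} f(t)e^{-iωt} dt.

F(ω) = \frac{7 \pi \left(3 \omega^{2} - 10 \left|{\omega}\right| + 4\right) e^{- \frac{3 \left|{\omega}\right|}{2}}}{16}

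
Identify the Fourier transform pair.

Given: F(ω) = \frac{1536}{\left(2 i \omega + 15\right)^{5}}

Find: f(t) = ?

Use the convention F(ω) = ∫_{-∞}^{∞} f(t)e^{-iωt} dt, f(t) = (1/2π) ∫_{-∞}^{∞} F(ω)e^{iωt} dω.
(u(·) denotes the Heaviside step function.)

f(t) = 2 t^{4} e^{- \frac{15 t}{2}} u\left(t\right)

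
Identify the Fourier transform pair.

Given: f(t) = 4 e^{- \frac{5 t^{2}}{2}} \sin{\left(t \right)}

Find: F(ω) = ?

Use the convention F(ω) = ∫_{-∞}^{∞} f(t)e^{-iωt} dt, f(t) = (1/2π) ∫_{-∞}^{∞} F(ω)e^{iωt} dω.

F(ω) = \frac{2 \sqrt{10} i \sqrt{\pi} \left(1 - e^{\frac{2 \omega}{5}}\right) e^{- \frac{\omega^{2}}{10} - \frac{\omega}{5} - \frac{1}{10}}}{5}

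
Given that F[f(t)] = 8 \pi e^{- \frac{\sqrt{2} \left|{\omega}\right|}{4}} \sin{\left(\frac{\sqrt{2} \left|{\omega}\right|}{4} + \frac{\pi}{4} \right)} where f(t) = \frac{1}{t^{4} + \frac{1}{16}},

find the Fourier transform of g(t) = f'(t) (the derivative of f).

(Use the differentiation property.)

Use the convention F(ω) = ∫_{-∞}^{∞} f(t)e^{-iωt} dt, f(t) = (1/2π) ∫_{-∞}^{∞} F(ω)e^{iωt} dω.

F[g](ω) = 8 i \pi \omega e^{- \frac{\sqrt{2} \left|{\omega}\right|}{4}} \sin{\left(\frac{\sqrt{2} \left|{\omega}\right|}{4} + \frac{\pi}{4} \right)}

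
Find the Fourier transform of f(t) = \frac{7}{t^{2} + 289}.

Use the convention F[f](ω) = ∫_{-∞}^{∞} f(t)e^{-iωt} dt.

F(ω) = \frac{7 \pi e^{- 17 \left|{\omega}\right|}}{17}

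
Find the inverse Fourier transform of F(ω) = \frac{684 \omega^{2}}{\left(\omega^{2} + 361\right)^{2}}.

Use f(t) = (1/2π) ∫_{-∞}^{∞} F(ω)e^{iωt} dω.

f(t) = 9 \left(1 - 19 \left|{t}\right|\right) e^{- 19 \left|{t}\right|}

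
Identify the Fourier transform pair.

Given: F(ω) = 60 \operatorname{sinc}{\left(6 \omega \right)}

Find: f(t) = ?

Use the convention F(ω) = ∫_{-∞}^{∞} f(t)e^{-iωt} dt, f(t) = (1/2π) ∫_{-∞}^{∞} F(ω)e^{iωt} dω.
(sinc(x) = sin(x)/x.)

f(t) = 5 \left(\begin{cases} 1 & \text{for}\: \left|{t}\right| < 6 \\0 & \text{otherwise} \end{cases}\right)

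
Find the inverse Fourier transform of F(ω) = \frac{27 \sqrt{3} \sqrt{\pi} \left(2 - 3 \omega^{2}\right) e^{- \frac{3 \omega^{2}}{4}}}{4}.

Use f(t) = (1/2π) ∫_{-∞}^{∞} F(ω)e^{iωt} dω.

f(t) = 9 t^{2} e^{- \frac{t^{2}}{3}}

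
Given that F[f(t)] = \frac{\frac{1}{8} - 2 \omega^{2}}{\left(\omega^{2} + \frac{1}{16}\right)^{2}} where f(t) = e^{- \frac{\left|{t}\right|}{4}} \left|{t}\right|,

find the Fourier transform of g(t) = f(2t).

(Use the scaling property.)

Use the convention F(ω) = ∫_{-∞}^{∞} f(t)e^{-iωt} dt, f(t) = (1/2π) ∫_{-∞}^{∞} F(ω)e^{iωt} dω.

F[g](ω) = \frac{16 \left(1 - 4 \omega^{2}\right)}{\left(4 \omega^{2} + 1\right)^{2}}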